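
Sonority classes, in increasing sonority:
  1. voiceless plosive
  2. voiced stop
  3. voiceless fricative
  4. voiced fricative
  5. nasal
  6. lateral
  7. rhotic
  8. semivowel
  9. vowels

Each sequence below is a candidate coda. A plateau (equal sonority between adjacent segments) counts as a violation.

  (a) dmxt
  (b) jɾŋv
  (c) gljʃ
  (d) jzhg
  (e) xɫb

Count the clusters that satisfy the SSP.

2

(a) sonority 2-5-3-1: ill-formed.
(b) sonority 8-7-5-4: well-formed.
(c) sonority 2-6-8-3: ill-formed.
(d) sonority 8-4-3-2: well-formed.
(e) sonority 3-6-2: ill-formed.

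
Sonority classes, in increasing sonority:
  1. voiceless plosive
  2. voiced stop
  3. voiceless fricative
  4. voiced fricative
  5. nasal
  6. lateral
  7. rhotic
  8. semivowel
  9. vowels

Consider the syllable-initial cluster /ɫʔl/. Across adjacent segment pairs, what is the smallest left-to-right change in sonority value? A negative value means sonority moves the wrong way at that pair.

/ɫ/ — lateral, sonority 6.
/ʔ/ — voiceless plosive, sonority 1.
/l/ — lateral, sonority 6.
/ɫ/→/ʔ/: change -5.
/ʔ/→/l/: change +5.
Minimum = -5.

-5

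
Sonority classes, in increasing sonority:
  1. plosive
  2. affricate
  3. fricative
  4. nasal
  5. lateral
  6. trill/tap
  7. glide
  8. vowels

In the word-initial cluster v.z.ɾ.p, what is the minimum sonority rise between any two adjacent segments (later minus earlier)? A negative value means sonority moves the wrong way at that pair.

-5

/v/: fricative = 3.
/z/: fricative = 3.
/ɾ/: trill/tap = 6.
/p/: plosive = 1.
/v/→/z/: change +0.
/z/→/ɾ/: change +3.
/ɾ/→/p/: change -5.
Minimum = -5.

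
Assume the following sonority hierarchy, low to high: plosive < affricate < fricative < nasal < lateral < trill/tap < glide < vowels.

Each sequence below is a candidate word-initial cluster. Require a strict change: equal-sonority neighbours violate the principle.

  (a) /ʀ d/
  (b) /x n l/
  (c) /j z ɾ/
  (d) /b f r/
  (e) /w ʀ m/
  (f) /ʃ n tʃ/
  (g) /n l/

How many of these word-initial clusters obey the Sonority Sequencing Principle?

3

(a) 6-1 → violates
(b) 3-4-5 → obeys
(c) 7-3-6 → violates
(d) 1-3-6 → obeys
(e) 7-6-4 → violates
(f) 3-4-2 → violates
(g) 4-5 → obeys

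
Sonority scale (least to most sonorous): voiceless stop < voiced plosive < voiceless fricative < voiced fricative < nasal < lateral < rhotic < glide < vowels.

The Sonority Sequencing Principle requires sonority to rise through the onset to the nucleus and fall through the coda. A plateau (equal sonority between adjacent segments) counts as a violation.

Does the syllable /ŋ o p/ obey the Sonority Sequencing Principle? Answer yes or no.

yes

Onset: /ŋ/ is a nasal (sonority 5); then the nucleus /o/ (sonority 9).
Onset profile 5-9 — rises to the nucleus.
Coda: /p/ is a voiceless stop (sonority 1).
Coda profile 9-1 — falls from the nucleus.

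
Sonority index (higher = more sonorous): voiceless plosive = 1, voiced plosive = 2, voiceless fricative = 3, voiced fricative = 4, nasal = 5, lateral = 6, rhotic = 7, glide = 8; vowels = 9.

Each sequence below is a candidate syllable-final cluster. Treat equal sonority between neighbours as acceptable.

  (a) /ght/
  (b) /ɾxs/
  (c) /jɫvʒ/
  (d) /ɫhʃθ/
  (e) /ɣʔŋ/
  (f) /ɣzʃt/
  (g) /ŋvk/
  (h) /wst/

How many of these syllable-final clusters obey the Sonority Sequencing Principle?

6

(a) /ght/: profile 2-3-1 — violates.
(b) /ɾxs/: profile 7-3-3 — obeys.
(c) /jɫvʒ/: profile 8-6-4-4 — obeys.
(d) /ɫhʃθ/: profile 6-3-3-3 — obeys.
(e) /ɣʔŋ/: profile 4-1-5 — violates.
(f) /ɣzʃt/: profile 4-4-3-1 — obeys.
(g) /ŋvk/: profile 5-4-1 — obeys.
(h) /wst/: profile 8-3-1 — obeys.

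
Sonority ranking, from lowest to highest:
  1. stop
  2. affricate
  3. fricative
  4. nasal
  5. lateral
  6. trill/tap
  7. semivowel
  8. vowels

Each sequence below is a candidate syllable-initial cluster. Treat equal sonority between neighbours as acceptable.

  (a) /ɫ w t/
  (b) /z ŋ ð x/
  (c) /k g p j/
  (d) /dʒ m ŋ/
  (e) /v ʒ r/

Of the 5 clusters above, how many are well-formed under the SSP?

3

(a) 5-7-1 → violates
(b) 3-4-3-3 → violates
(c) 1-1-1-7 → obeys
(d) 2-4-4 → obeys
(e) 3-3-6 → obeys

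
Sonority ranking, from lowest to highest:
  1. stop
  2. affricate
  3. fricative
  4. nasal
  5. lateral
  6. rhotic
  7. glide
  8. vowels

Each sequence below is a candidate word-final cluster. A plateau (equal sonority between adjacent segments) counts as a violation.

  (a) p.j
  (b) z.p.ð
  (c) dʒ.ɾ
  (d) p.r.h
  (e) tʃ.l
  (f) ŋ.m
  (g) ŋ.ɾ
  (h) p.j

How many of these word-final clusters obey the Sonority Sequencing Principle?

(a) sonority 1-7: ill-formed.
(b) sonority 3-1-3: ill-formed.
(c) sonority 2-6: ill-formed.
(d) sonority 1-6-3: ill-formed.
(e) sonority 2-5: ill-formed.
(f) sonority 4-4: ill-formed.
(g) sonority 4-6: ill-formed.
(h) sonority 1-7: ill-formed.

0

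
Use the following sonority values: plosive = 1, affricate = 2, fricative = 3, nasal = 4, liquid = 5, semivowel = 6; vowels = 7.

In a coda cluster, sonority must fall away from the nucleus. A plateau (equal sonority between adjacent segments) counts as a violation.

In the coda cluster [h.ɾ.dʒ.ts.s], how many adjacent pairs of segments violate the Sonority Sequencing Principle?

/h/ — fricative, sonority 3.
/ɾ/ — liquid, sonority 5.
/dʒ/ — affricate, sonority 2.
/ts/ — affricate, sonority 2.
/s/ — fricative, sonority 3.
/h/→/ɾ/: 3→5 (does not fall) — violation.
/ɾ/→/dʒ/: 5→2 (falls) — ok.
/dʒ/→/ts/: 2→2 (plateau) — violation.
/ts/→/s/: 2→3 (does not fall) — violation.

3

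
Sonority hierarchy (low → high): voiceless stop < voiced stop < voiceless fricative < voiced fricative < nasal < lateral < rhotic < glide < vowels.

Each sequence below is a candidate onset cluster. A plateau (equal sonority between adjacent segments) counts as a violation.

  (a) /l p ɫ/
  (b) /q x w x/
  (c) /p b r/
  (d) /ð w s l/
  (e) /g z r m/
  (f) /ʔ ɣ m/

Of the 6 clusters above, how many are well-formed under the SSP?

2

(a) sonority 6-1-6: ill-formed.
(b) sonority 1-3-8-3: ill-formed.
(c) sonority 1-2-7: well-formed.
(d) sonority 4-8-3-6: ill-formed.
(e) sonority 2-4-7-5: ill-formed.
(f) sonority 1-4-5: well-formed.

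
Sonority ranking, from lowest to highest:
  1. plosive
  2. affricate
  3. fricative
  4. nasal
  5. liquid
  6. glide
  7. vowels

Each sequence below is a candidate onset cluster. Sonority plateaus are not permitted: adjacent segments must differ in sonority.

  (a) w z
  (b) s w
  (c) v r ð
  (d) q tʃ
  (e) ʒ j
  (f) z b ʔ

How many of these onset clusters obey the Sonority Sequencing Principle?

(a) 6-3 → violates
(b) 3-6 → obeys
(c) 3-5-3 → violates
(d) 1-2 → obeys
(e) 3-6 → obeys
(f) 3-1-1 → violates

3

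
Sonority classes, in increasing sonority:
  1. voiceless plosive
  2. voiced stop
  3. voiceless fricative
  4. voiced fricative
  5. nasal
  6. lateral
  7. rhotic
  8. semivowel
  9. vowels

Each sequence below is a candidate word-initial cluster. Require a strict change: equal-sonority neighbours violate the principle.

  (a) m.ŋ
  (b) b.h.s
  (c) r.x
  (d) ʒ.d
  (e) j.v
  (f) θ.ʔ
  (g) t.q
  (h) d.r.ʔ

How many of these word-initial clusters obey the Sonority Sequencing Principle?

0

(a) 5-5 → violates
(b) 2-3-3 → violates
(c) 7-3 → violates
(d) 4-2 → violates
(e) 8-4 → violates
(f) 3-1 → violates
(g) 1-1 → violates
(h) 2-7-1 → violates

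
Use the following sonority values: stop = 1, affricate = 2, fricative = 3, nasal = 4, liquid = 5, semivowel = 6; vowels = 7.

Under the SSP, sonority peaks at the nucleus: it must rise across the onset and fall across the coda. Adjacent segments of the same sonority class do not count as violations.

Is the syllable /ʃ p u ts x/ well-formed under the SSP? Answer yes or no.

no

Onset: /ʃ/ is a fricative (sonority 3), /p/ is a stop (sonority 1); then the nucleus /u/ (sonority 7).
Onset profile 3-1-7 — does not rise throughout.
Coda: /ts/ is an affricate (sonority 2), /x/ is a fricative (sonority 3).
Coda profile 7-2-3 — does not fall throughout.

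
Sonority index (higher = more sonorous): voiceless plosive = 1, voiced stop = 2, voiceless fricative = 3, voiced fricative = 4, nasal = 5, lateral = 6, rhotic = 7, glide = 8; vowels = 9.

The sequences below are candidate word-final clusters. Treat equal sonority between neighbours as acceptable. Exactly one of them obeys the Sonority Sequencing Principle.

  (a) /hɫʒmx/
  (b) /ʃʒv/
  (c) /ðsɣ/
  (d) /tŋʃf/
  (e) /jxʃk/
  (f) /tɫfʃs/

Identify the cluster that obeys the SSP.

(a) sonority 3-6-4-5-3: ill-formed.
(b) sonority 3-4-4: ill-formed.
(c) sonority 4-3-4: ill-formed.
(d) sonority 1-5-3-3: ill-formed.
(e) sonority 8-3-3-1: well-formed.
(f) sonority 1-6-3-3-3: ill-formed.

e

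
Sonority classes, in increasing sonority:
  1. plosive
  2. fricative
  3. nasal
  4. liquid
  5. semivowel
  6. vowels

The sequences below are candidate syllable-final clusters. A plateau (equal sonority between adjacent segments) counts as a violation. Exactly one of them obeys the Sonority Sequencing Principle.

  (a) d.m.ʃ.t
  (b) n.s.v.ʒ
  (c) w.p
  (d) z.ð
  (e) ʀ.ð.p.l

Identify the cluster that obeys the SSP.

(a) d.m.ʃ.t: profile 1-3-2-1 — violates.
(b) n.s.v.ʒ: profile 3-2-2-2 — violates.
(c) w.p: profile 5-1 — obeys.
(d) z.ð: profile 2-2 — violates.
(e) ʀ.ð.p.l: profile 4-2-1-4 — violates.

c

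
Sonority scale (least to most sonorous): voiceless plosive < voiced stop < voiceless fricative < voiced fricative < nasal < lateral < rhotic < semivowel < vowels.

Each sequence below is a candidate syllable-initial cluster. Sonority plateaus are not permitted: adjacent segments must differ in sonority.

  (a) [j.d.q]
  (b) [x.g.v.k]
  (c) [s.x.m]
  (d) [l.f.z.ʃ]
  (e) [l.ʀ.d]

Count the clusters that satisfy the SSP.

(a) [j.d.q]: profile 8-2-1 — violates.
(b) [x.g.v.k]: profile 3-2-4-1 — violates.
(c) [s.x.m]: profile 3-3-5 — violates.
(d) [l.f.z.ʃ]: profile 6-3-4-3 — violates.
(e) [l.ʀ.d]: profile 6-7-2 — violates.

0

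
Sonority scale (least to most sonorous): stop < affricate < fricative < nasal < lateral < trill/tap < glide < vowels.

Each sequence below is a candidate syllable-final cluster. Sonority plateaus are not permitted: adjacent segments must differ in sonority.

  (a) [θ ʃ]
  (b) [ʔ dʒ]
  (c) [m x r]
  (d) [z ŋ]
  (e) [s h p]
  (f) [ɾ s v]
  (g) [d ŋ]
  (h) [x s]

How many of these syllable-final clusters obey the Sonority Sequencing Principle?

0

(a) sonority 3-3: ill-formed.
(b) sonority 1-2: ill-formed.
(c) sonority 4-3-6: ill-formed.
(d) sonority 3-4: ill-formed.
(e) sonority 3-3-1: ill-formed.
(f) sonority 6-3-3: ill-formed.
(g) sonority 1-4: ill-formed.
(h) sonority 3-3: ill-formed.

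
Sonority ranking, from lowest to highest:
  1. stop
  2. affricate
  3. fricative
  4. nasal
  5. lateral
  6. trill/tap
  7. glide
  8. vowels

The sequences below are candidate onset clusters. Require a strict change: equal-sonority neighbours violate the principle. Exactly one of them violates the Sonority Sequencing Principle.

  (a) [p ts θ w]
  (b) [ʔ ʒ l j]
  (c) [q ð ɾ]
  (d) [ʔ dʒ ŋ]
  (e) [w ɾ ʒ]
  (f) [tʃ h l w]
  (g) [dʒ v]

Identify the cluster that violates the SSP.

e

(a) [p ts θ w]: profile 1-2-3-7 — obeys.
(b) [ʔ ʒ l j]: profile 1-3-5-7 — obeys.
(c) [q ð ɾ]: profile 1-3-6 — obeys.
(d) [ʔ dʒ ŋ]: profile 1-2-4 — obeys.
(e) [w ɾ ʒ]: profile 7-6-3 — violates.
(f) [tʃ h l w]: profile 2-3-5-7 — obeys.
(g) [dʒ v]: profile 2-3 — obeys.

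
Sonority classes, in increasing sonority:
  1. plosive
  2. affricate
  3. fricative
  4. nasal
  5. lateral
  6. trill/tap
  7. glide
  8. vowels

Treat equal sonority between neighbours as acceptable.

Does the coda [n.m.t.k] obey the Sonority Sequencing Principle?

yes

/n/ is a nasal (sonority 4).
/m/ is a nasal (sonority 4).
/t/ is a plosive (sonority 1).
/k/ is a plosive (sonority 1).
The profile 4-4-1-1 is non-increasing (plateaus allowed), so the coda satisfies the SSP.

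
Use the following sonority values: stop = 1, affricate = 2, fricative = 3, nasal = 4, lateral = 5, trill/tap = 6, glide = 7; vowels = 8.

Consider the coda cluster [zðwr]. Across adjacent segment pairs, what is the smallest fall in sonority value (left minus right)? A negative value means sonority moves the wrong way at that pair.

/z/ — fricative, sonority 3.
/ð/ — fricative, sonority 3.
/w/ — glide, sonority 7.
/r/ — trill/tap, sonority 6.
/z/→/ð/: change +0.
/ð/→/w/: change -4.
/w/→/r/: change +1.
Minimum = -4.

-4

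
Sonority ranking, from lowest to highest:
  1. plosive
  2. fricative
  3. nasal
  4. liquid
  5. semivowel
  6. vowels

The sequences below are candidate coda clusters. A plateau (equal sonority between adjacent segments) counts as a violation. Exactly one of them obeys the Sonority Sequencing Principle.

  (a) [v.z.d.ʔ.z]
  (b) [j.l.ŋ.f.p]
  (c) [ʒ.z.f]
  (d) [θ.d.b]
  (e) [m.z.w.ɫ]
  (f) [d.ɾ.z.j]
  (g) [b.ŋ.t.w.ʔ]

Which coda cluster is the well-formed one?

(a) [v.z.d.ʔ.z]: profile 2-2-1-1-2 — violates.
(b) [j.l.ŋ.f.p]: profile 5-4-3-2-1 — obeys.
(c) [ʒ.z.f]: profile 2-2-2 — violates.
(d) [θ.d.b]: profile 2-1-1 — violates.
(e) [m.z.w.ɫ]: profile 3-2-5-4 — violates.
(f) [d.ɾ.z.j]: profile 1-4-2-5 — violates.
(g) [b.ŋ.t.w.ʔ]: profile 1-3-1-5-1 — violates.

b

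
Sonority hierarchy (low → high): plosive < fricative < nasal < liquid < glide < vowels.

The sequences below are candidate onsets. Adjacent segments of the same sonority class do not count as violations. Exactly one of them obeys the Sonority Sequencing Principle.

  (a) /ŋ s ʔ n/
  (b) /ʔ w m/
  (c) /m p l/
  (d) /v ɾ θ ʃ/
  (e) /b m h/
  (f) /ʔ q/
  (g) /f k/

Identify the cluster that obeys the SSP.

f

(a) 3-2-1-3 → violates
(b) 1-5-3 → violates
(c) 3-1-4 → violates
(d) 2-4-2-2 → violates
(e) 1-3-2 → violates
(f) 1-1 → obeys
(g) 2-1 → violates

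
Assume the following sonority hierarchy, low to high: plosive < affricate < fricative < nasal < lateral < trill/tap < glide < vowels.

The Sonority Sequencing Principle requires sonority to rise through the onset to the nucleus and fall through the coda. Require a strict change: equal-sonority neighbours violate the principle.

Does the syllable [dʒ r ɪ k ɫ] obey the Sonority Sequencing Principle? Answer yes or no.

Onset: /dʒ/ is an affricate (sonority 2), /r/ is a trill/tap (sonority 6); then the nucleus /ɪ/ (sonority 8).
Onset profile 2-6-8 — rises to the nucleus.
Coda: /k/ is a plosive (sonority 1), /ɫ/ is a lateral (sonority 5).
Coda profile 8-1-5 — does not strictly fall throughout.

no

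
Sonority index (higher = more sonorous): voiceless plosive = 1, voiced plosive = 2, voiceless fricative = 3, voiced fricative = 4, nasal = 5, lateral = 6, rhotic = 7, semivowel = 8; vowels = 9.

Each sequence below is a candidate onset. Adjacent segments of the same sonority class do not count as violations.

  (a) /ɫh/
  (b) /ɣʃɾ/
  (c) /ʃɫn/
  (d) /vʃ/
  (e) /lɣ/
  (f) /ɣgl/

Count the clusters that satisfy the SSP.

(a) 6-3 → violates
(b) 4-3-7 → violates
(c) 3-6-5 → violates
(d) 4-3 → violates
(e) 6-4 → violates
(f) 4-2-6 → violates

0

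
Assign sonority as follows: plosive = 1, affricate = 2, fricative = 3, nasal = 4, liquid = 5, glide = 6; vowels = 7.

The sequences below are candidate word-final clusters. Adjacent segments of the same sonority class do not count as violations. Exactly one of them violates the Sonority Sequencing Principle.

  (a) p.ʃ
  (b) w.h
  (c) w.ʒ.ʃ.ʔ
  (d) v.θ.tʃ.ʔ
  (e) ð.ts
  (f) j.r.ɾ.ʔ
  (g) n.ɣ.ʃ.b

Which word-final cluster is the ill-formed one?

(a) 1-3 → violates
(b) 6-3 → obeys
(c) 6-3-3-1 → obeys
(d) 3-3-2-1 → obeys
(e) 3-2 → obeys
(f) 6-5-5-1 → obeys
(g) 4-3-3-1 → obeys

a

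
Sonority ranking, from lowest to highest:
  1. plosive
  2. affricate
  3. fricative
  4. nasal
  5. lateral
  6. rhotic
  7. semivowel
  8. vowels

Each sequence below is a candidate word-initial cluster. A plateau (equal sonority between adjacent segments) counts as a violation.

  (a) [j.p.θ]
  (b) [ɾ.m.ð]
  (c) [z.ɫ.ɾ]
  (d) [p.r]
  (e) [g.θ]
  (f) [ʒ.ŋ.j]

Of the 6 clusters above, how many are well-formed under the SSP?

(a) [j.p.θ]: profile 7-1-3 — violates.
(b) [ɾ.m.ð]: profile 6-4-3 — violates.
(c) [z.ɫ.ɾ]: profile 3-5-6 — obeys.
(d) [p.r]: profile 1-6 — obeys.
(e) [g.θ]: profile 1-3 — obeys.
(f) [ʒ.ŋ.j]: profile 3-4-7 — obeys.

4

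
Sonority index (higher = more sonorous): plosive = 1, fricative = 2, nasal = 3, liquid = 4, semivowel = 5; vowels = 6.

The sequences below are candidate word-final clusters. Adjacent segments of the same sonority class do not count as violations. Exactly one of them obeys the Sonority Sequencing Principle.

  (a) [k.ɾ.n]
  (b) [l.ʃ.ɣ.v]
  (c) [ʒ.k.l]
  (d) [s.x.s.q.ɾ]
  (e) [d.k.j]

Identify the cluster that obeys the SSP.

(a) [k.ɾ.n]: profile 1-4-3 — violates.
(b) [l.ʃ.ɣ.v]: profile 4-2-2-2 — obeys.
(c) [ʒ.k.l]: profile 2-1-4 — violates.
(d) [s.x.s.q.ɾ]: profile 2-2-2-1-4 — violates.
(e) [d.k.j]: profile 1-1-5 — violates.

b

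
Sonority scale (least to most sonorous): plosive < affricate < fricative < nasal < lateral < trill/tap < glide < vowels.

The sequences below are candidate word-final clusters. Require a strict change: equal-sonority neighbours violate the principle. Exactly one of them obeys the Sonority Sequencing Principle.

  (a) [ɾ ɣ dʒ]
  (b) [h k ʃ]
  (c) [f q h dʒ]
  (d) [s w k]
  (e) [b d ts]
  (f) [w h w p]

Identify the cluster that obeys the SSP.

(a) 6-3-2 → obeys
(b) 3-1-3 → violates
(c) 3-1-3-2 → violates
(d) 3-7-1 → violates
(e) 1-1-2 → violates
(f) 7-3-7-1 → violates

a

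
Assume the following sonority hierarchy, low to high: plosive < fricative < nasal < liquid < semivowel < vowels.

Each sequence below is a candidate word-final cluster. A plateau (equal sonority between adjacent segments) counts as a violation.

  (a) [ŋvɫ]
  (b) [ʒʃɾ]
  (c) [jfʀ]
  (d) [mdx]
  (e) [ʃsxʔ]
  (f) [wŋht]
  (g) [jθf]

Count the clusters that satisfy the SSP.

1

(a) 3-2-4 → violates
(b) 2-2-4 → violates
(c) 5-2-4 → violates
(d) 3-1-2 → violates
(e) 2-2-2-1 → violates
(f) 5-3-2-1 → obeys
(g) 5-2-2 → violates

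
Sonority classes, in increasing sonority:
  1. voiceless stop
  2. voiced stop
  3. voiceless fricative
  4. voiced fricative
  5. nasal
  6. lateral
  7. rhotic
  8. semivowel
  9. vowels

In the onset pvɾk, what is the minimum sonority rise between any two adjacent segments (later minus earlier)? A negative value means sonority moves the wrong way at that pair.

/p/: voiceless stop = 1.
/v/: voiced fricative = 4.
/ɾ/: rhotic = 7.
/k/: voiceless stop = 1.
/p/→/v/: change +3.
/v/→/ɾ/: change +3.
/ɾ/→/k/: change -6.
Minimum = -6.

-6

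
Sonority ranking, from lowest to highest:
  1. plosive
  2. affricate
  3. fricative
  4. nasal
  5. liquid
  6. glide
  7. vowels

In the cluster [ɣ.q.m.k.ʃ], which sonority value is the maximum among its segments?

4

/ɣ/: fricative = 3.
/q/: plosive = 1.
/m/: nasal = 4.
/k/: plosive = 1.
/ʃ/: fricative = 3.
The maximum is 4.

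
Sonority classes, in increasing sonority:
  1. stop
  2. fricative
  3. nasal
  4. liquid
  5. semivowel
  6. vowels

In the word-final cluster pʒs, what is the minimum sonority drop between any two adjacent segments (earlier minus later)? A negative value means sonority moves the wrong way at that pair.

-1

/p/ — stop, sonority 1.
/ʒ/ — fricative, sonority 2.
/s/ — fricative, sonority 2.
/p/→/ʒ/: change -1.
/ʒ/→/s/: change +0.
Minimum = -1.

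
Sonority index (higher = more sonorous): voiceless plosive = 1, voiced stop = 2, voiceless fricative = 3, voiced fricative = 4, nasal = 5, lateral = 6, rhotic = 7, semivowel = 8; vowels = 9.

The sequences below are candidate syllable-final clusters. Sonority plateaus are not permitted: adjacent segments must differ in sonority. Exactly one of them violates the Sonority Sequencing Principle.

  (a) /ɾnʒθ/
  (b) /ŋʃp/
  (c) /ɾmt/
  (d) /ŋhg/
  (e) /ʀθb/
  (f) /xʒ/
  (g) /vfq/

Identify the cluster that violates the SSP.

f

(a) 7-5-4-3 → obeys
(b) 5-3-1 → obeys
(c) 7-5-1 → obeys
(d) 5-3-2 → obeys
(e) 7-3-2 → obeys
(f) 3-4 → violates
(g) 4-3-1 → obeys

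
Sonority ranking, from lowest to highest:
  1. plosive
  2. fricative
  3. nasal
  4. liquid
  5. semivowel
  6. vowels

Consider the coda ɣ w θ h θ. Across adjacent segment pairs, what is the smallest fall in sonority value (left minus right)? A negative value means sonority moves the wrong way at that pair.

-3

/ɣ/ — fricative, sonority 2.
/w/ — semivowel, sonority 5.
/θ/ — fricative, sonority 2.
/h/ — fricative, sonority 2.
/θ/ — fricative, sonority 2.
/ɣ/→/w/: change -3.
/w/→/θ/: change +3.
/θ/→/h/: change +0.
/h/→/θ/: change +0.
Minimum = -3.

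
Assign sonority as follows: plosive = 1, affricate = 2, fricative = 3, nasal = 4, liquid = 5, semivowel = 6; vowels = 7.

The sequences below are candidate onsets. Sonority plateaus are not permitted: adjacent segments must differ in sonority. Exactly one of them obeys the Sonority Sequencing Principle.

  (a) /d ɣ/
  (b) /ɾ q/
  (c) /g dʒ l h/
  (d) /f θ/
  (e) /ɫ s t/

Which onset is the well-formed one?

(a) sonority 1-3: well-formed.
(b) sonority 5-1: ill-formed.
(c) sonority 1-2-5-3: ill-formed.
(d) sonority 3-3: ill-formed.
(e) sonority 5-3-1: ill-formed.

a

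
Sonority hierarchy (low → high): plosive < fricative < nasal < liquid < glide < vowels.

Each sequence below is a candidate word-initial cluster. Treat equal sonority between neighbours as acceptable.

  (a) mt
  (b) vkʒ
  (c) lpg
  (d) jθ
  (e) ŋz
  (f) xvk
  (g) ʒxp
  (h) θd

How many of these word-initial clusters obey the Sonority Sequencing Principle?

(a) 3-1 → violates
(b) 2-1-2 → violates
(c) 4-1-1 → violates
(d) 5-2 → violates
(e) 3-2 → violates
(f) 2-2-1 → violates
(g) 2-2-1 → violates
(h) 2-1 → violates

0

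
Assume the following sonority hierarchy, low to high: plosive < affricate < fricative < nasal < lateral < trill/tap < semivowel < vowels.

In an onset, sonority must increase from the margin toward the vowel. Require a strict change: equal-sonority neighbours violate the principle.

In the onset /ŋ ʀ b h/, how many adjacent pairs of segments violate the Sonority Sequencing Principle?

1

/ŋ/ is a nasal (sonority 4).
/ʀ/ is a trill/tap (sonority 6).
/b/ is a plosive (sonority 1).
/h/ is a fricative (sonority 3).
/ŋ/→/ʀ/: 4→6 (rises) — ok.
/ʀ/→/b/: 6→1 (does not rise) — violation.
/b/→/h/: 1→3 (rises) — ok.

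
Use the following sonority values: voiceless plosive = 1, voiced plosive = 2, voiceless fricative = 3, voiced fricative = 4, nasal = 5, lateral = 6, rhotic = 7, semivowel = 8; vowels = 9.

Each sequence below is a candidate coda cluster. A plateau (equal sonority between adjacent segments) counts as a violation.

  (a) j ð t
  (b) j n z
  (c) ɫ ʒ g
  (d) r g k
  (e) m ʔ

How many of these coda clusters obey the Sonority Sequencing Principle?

(a) sonority 8-4-1: well-formed.
(b) sonority 8-5-4: well-formed.
(c) sonority 6-4-2: well-formed.
(d) sonority 7-2-1: well-formed.
(e) sonority 5-1: well-formed.

5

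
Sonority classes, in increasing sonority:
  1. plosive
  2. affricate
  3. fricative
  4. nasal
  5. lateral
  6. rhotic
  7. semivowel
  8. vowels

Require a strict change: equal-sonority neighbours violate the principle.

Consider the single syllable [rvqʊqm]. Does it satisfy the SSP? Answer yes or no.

no

Onset: /r/ is a rhotic (sonority 6), /v/ is a fricative (sonority 3), /q/ is a plosive (sonority 1); then the nucleus /ʊ/ (sonority 8).
Onset profile 6-3-1-8 — does not strictly rise throughout.
Coda: /q/ is a plosive (sonority 1), /m/ is a nasal (sonority 4).
Coda profile 8-1-4 — does not strictly fall throughout.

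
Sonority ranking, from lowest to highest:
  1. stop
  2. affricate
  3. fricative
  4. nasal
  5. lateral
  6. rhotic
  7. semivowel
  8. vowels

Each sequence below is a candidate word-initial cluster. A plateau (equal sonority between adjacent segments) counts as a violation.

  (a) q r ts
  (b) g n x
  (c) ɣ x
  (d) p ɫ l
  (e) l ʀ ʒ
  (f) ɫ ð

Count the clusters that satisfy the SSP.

(a) q r ts: profile 1-6-2 — violates.
(b) g n x: profile 1-4-3 — violates.
(c) ɣ x: profile 3-3 — violates.
(d) p ɫ l: profile 1-5-5 — violates.
(e) l ʀ ʒ: profile 5-6-3 — violates.
(f) ɫ ð: profile 5-3 — violates.

0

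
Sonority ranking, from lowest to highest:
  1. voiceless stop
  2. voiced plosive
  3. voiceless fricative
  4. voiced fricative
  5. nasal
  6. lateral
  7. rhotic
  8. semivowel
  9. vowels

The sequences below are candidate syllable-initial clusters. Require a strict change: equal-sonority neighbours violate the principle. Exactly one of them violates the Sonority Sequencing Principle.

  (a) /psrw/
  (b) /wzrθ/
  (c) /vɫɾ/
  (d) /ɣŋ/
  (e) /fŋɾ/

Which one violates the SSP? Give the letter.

(a) sonority 1-3-7-8: well-formed.
(b) sonority 8-4-7-3: ill-formed.
(c) sonority 4-6-7: well-formed.
(d) sonority 4-5: well-formed.
(e) sonority 3-5-7: well-formed.

b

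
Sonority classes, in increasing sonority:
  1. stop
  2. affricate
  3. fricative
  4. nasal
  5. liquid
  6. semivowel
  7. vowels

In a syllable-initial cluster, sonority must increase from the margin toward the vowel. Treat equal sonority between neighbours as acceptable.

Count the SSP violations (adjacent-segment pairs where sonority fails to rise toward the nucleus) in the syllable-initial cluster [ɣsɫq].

1

/ɣ/ — fricative, sonority 3.
/s/ — fricative, sonority 3.
/ɫ/ — liquid, sonority 5.
/q/ — stop, sonority 1.
/ɣ/→/s/: 3→3 (plateau, allowed) — ok.
/s/→/ɫ/: 3→5 (rises) — ok.
/ɫ/→/q/: 5→1 (does not rise) — violation.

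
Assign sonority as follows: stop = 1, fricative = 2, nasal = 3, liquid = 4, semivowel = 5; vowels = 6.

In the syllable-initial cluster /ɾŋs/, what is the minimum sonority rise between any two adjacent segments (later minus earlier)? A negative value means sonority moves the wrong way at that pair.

-1

/ɾ/ — liquid, sonority 4.
/ŋ/ — nasal, sonority 3.
/s/ — fricative, sonority 2.
/ɾ/→/ŋ/: change -1.
/ŋ/→/s/: change -1.
Minimum = -1.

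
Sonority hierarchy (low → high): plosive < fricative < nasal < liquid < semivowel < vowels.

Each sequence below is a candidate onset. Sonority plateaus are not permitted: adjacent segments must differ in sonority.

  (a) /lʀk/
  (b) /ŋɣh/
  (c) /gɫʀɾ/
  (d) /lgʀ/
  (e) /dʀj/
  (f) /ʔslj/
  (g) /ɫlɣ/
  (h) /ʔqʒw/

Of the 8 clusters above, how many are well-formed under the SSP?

(a) 4-4-1 → violates
(b) 3-2-2 → violates
(c) 1-4-4-4 → violates
(d) 4-1-4 → violates
(e) 1-4-5 → obeys
(f) 1-2-4-5 → obeys
(g) 4-4-2 → violates
(h) 1-1-2-5 → violates

2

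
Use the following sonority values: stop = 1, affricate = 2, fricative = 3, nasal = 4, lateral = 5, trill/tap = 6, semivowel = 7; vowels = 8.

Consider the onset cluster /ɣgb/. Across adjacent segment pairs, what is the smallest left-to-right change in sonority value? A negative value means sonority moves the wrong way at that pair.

/ɣ/ — fricative, sonority 3.
/g/ — stop, sonority 1.
/b/ — stop, sonority 1.
/ɣ/→/g/: change -2.
/g/→/b/: change +0.
Minimum = -2.

-2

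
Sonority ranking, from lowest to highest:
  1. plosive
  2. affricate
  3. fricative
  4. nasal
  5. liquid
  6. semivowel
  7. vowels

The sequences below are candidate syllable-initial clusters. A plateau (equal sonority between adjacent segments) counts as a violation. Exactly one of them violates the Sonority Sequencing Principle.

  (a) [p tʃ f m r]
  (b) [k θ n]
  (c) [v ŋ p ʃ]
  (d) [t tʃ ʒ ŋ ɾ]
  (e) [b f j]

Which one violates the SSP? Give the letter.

c

(a) 1-2-3-4-5 → obeys
(b) 1-3-4 → obeys
(c) 3-4-1-3 → violates
(d) 1-2-3-4-5 → obeys
(e) 1-3-6 → obeys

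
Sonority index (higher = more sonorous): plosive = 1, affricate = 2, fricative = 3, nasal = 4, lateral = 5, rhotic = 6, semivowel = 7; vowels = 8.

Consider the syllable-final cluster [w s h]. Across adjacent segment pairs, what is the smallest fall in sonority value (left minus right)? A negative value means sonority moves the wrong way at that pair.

0

/w/ — semivowel, sonority 7.
/s/ — fricative, sonority 3.
/h/ — fricative, sonority 3.
/w/→/s/: change +4.
/s/→/h/: change +0.
Minimum = 0.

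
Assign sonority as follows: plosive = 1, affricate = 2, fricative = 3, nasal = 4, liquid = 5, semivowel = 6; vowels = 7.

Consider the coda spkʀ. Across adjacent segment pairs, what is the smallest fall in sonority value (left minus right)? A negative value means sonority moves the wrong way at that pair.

-4

/s/ — fricative, sonority 3.
/p/ — plosive, sonority 1.
/k/ — plosive, sonority 1.
/ʀ/ — liquid, sonority 5.
/s/→/p/: change +2.
/p/→/k/: change +0.
/k/→/ʀ/: change -4.
Minimum = -4.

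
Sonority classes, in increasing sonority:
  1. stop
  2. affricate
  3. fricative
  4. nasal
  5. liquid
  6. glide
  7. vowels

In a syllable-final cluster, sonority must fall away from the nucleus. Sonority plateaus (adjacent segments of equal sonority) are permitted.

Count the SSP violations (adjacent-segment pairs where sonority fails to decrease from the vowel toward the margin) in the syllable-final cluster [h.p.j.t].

1

/h/ is a fricative (sonority 3).
/p/ is a stop (sonority 1).
/j/ is a glide (sonority 6).
/t/ is a stop (sonority 1).
/h/→/p/: 3→1 (falls) — ok.
/p/→/j/: 1→6 (does not fall) — violation.
/j/→/t/: 6→1 (falls) — ok.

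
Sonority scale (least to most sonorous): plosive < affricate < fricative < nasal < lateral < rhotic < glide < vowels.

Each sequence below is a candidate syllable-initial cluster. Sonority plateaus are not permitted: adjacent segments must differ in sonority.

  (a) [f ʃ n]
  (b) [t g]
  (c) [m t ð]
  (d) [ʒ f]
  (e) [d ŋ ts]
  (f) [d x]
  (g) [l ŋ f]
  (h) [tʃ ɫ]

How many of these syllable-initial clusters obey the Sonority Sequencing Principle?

(a) [f ʃ n]: profile 3-3-4 — violates.
(b) [t g]: profile 1-1 — violates.
(c) [m t ð]: profile 4-1-3 — violates.
(d) [ʒ f]: profile 3-3 — violates.
(e) [d ŋ ts]: profile 1-4-2 — violates.
(f) [d x]: profile 1-3 — obeys.
(g) [l ŋ f]: profile 5-4-3 — violates.
(h) [tʃ ɫ]: profile 2-5 — obeys.

2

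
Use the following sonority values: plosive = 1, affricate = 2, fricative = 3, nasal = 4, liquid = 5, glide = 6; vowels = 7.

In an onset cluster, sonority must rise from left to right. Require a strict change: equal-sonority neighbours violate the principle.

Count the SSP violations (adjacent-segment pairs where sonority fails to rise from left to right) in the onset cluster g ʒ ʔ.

/g/ — plosive, sonority 1.
/ʒ/ — fricative, sonority 3.
/ʔ/ — plosive, sonority 1.
/g/→/ʒ/: 1→3 (rises) — ok.
/ʒ/→/ʔ/: 3→1 (does not rise) — violation.

1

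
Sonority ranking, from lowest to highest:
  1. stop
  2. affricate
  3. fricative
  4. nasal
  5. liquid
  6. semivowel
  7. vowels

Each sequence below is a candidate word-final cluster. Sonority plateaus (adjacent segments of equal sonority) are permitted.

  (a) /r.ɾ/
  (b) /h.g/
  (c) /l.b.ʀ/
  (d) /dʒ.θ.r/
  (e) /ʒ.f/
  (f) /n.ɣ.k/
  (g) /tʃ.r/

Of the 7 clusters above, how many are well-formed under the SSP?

4

(a) 5-5 → obeys
(b) 3-1 → obeys
(c) 5-1-5 → violates
(d) 2-3-5 → violates
(e) 3-3 → obeys
(f) 4-3-1 → obeys
(g) 2-5 → violates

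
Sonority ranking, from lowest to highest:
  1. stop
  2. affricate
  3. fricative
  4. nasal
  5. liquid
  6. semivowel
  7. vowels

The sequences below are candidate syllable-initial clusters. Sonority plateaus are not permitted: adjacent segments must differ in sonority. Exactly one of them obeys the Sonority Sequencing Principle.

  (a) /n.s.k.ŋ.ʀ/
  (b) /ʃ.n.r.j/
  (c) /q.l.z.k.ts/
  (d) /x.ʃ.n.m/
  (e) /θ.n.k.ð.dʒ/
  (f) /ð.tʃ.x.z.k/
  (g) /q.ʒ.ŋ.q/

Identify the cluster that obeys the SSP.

b

(a) 4-3-1-4-5 → violates
(b) 3-4-5-6 → obeys
(c) 1-5-3-1-2 → violates
(d) 3-3-4-4 → violates
(e) 3-4-1-3-2 → violates
(f) 3-2-3-3-1 → violates
(g) 1-3-4-1 → violates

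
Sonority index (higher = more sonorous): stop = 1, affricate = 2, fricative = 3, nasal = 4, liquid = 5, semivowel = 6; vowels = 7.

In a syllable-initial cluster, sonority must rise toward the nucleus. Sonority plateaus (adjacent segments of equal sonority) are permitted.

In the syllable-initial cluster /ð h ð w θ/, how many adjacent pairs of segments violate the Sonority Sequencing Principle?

1

/ð/: fricative = 3.
/h/: fricative = 3.
/ð/: fricative = 3.
/w/: semivowel = 6.
/θ/: fricative = 3.
/ð/→/h/: 3→3 (plateau, allowed) — ok.
/h/→/ð/: 3→3 (plateau, allowed) — ok.
/ð/→/w/: 3→6 (rises) — ok.
/w/→/θ/: 6→3 (does not rise) — violation.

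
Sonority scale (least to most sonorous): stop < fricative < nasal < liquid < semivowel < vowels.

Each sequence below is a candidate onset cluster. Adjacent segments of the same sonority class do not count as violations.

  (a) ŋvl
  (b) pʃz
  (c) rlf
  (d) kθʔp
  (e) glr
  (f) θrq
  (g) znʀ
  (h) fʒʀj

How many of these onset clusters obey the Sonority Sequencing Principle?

4

(a) ŋvl: profile 3-2-4 — violates.
(b) pʃz: profile 1-2-2 — obeys.
(c) rlf: profile 4-4-2 — violates.
(d) kθʔp: profile 1-2-1-1 — violates.
(e) glr: profile 1-4-4 — obeys.
(f) θrq: profile 2-4-1 — violates.
(g) znʀ: profile 2-3-4 — obeys.
(h) fʒʀj: profile 2-2-4-5 — obeys.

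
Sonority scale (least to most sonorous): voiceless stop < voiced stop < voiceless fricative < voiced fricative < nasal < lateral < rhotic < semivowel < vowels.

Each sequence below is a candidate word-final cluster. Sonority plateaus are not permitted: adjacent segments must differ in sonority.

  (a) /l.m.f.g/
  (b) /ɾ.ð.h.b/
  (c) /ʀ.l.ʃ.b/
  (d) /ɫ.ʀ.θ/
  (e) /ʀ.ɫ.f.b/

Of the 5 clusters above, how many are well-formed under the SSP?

4

(a) 6-5-3-2 → obeys
(b) 7-4-3-2 → obeys
(c) 7-6-3-2 → obeys
(d) 6-7-3 → violates
(e) 7-6-3-2 → obeys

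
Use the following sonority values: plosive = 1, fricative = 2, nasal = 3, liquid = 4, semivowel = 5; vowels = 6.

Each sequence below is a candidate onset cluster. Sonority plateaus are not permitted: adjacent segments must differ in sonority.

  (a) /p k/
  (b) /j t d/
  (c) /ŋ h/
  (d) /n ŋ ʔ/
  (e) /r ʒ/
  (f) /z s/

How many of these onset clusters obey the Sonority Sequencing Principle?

0

(a) 1-1 → violates
(b) 5-1-1 → violates
(c) 3-2 → violates
(d) 3-3-1 → violates
(e) 4-2 → violates
(f) 2-2 → violates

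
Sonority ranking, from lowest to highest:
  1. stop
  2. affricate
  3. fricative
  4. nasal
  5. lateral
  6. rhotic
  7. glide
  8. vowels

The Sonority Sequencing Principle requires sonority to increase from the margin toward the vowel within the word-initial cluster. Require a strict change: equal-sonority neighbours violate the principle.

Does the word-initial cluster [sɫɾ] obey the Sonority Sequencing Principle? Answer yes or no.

yes

/s/ is a fricative (sonority 3).
/ɫ/ is a lateral (sonority 5).
/ɾ/ is a rhotic (sonority 6).
The profile 3-5-6 strictly rises, so the word-initial cluster satisfies the SSP.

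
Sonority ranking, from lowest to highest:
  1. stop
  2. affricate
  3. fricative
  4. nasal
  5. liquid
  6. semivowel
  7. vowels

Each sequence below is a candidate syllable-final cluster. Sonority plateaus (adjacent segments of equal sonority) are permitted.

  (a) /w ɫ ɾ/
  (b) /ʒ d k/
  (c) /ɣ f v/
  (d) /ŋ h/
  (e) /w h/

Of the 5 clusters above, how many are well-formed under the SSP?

(a) 6-5-5 → obeys
(b) 3-1-1 → obeys
(c) 3-3-3 → obeys
(d) 4-3 → obeys
(e) 6-3 → obeys

5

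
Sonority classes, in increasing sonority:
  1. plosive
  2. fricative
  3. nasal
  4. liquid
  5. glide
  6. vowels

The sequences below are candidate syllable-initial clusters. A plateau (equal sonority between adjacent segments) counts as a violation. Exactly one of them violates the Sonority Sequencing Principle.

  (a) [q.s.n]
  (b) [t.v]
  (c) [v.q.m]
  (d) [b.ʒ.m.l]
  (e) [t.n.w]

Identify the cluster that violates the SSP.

c

(a) 1-2-3 → obeys
(b) 1-2 → obeys
(c) 2-1-3 → violates
(d) 1-2-3-4 → obeys
(e) 1-3-5 → obeys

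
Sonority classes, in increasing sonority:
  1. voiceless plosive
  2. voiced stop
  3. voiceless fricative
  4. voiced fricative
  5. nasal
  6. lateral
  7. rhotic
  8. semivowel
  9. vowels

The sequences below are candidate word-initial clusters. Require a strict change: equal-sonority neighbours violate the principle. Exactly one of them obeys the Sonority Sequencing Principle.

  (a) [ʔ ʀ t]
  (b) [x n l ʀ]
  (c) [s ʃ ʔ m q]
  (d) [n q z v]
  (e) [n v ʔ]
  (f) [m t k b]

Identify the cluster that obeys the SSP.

b

(a) [ʔ ʀ t]: profile 1-7-1 — violates.
(b) [x n l ʀ]: profile 3-5-6-7 — obeys.
(c) [s ʃ ʔ m q]: profile 3-3-1-5-1 — violates.
(d) [n q z v]: profile 5-1-4-4 — violates.
(e) [n v ʔ]: profile 5-4-1 — violates.
(f) [m t k b]: profile 5-1-1-2 — violates.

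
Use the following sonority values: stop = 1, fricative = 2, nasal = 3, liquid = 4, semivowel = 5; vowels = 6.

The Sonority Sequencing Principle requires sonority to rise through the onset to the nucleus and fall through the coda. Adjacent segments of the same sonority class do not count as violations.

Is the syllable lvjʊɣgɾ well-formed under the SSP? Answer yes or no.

no

Onset: /l/ is a liquid (sonority 4), /v/ is a fricative (sonority 2), /j/ is a semivowel (sonority 5); then the nucleus /ʊ/ (sonority 6).
Onset profile 4-2-5-6 — does not rise throughout.
Coda: /ɣ/ is a fricative (sonority 2), /g/ is a stop (sonority 1), /ɾ/ is a liquid (sonority 4).
Coda profile 6-2-1-4 — does not fall throughout.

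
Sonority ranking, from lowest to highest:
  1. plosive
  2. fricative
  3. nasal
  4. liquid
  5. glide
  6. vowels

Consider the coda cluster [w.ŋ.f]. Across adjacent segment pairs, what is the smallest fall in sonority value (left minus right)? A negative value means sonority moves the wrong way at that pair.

/w/: glide = 5.
/ŋ/: nasal = 3.
/f/: fricative = 2.
/w/→/ŋ/: change +2.
/ŋ/→/f/: change +1.
Minimum = 1.

1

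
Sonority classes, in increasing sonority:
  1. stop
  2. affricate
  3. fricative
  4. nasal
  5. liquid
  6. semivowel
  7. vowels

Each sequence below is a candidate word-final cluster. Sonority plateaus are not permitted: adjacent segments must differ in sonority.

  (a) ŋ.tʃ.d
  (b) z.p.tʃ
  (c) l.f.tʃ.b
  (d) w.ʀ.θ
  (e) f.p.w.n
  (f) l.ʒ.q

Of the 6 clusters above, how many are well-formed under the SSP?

4

(a) ŋ.tʃ.d: profile 4-2-1 — obeys.
(b) z.p.tʃ: profile 3-1-2 — violates.
(c) l.f.tʃ.b: profile 5-3-2-1 — obeys.
(d) w.ʀ.θ: profile 6-5-3 — obeys.
(e) f.p.w.n: profile 3-1-6-4 — violates.
(f) l.ʒ.q: profile 5-3-1 — obeys.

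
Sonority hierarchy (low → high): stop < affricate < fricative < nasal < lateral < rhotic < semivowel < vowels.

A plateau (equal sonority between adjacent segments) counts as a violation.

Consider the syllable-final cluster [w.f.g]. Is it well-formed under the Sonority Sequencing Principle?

yes

/w/ is a semivowel (sonority 7).
/f/ is a fricative (sonority 3).
/g/ is a stop (sonority 1).
The profile 7-3-1 strictly falls, so the syllable-final cluster satisfies the SSP.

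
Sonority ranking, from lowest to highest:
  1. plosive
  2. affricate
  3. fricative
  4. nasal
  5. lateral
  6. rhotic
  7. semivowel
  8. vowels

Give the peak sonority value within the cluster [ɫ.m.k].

/ɫ/ is a lateral (sonority 5).
/m/ is a nasal (sonority 4).
/k/ is a plosive (sonority 1).
The maximum is 5.

5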